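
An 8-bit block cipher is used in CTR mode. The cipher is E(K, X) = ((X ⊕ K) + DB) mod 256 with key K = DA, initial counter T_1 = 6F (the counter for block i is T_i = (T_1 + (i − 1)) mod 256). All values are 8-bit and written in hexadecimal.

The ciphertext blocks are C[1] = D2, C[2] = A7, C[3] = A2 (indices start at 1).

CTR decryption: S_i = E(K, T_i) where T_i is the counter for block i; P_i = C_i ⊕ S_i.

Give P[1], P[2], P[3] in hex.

P[1] = 42, P[2] = 22, P[3] = 24

P[1]: T = 6F, S = E(K, T) = 90; D2 ⊕ 90 = 42.
P[2]: T = 70, S = E(K, T) = 85; A7 ⊕ 85 = 22.
P[3]: T = 71, S = E(K, T) = 86; A2 ⊕ 86 = 24.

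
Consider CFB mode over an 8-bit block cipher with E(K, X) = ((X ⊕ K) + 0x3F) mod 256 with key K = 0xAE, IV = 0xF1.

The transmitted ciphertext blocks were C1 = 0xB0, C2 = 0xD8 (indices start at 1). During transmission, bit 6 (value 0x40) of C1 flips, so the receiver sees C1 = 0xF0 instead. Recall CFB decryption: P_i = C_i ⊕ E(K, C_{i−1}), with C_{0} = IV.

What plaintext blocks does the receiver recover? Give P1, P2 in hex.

P1 = 0x6E, P2 = 0x45

Only C1 changed, to 0xF0. In CFB, a change in C_i flips the same bit in P_i and garbles P_{i+1}. Decrypting the received ciphertext:
P1: E(K, 0xF1) = 0x9E; 0xF0 ⊕ 0x9E = 0x6E.
P2: E(K, 0xF0) = 0x9D; 0xD8 ⊕ 0x9D = 0x45.
Blocks that differ from the original plaintext: P1, P2.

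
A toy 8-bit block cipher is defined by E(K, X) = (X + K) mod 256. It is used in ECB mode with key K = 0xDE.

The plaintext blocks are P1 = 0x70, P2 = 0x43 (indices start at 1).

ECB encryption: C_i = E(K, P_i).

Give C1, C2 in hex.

C1: E(K, 0x70) = 0x4E.
C2: E(K, 0x43) = 0x21.

C1 = 0x4E, C2 = 0x21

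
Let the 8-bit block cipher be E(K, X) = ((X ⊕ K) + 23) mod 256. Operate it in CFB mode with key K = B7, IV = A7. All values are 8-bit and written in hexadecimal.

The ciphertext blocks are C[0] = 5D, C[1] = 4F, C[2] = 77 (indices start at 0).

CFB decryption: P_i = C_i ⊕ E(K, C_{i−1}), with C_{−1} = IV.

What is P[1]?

P[1] = 42

P[1]: E(K, 5D) = 0D; 4F ⊕ 0D = 42.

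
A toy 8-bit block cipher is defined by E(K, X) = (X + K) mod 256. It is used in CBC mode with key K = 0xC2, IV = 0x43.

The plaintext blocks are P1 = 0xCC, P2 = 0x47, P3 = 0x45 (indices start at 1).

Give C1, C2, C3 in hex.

CBC encryption: C_i = E(K, P_i ⊕ C_{i−1}), with C_{0} = IV.
C1: P1 ⊕ 0x43 = 0x8F; E(K, 0x8F) = 0x51.
C2: P2 ⊕ 0x51 = 0x16; E(K, 0x16) = 0xD8.
C3: P3 ⊕ 0xD8 = 0x9D; E(K, 0x9D) = 0x5F.

C1 = 0x51, C2 = 0xD8, C3 = 0x5F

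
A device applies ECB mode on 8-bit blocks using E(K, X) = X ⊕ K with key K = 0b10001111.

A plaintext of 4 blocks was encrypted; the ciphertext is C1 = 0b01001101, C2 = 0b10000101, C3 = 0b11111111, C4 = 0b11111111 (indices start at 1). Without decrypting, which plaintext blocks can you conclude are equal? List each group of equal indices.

ECB encrypts each block independently with the same key, so equal ciphertext blocks imply equal plaintext blocks.
C3 = C4 = 0b11111111, so P3 = P4.

P3 = P4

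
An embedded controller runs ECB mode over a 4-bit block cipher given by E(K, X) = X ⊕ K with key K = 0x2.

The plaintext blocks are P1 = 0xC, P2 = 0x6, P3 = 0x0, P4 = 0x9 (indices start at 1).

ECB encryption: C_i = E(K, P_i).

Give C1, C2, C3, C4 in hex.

C1: E(K, 0xC) = 0xE.
C2: E(K, 0x6) = 0x4.
C3: E(K, 0x0) = 0x2.
C4: E(K, 0x9) = 0xB.

C1 = 0xE, C2 = 0x4, C3 = 0x2, C4 = 0xB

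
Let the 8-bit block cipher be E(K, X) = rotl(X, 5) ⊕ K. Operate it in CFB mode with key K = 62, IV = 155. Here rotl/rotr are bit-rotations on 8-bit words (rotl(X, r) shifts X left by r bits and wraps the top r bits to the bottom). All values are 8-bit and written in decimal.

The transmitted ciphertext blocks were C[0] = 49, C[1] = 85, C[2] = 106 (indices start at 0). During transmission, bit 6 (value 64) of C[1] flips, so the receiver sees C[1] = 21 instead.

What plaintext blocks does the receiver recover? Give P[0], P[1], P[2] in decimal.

P[0] = 124, P[1] = 13, P[2] = 246

CFB decryption: P_i = C_i ⊕ E(K, C_{i−1}), with C_{−1} = IV.
Only C[1] changed, to 21. In CFB, a change in C_i flips the same bit in P_i and garbles P_{i+1}. Decrypting the received ciphertext:
P[0]: E(K, 155) = 77; 49 ⊕ 77 = 124.
P[1]: E(K, 49) = 24; 21 ⊕ 24 = 13.
P[2]: E(K, 21) = 156; 106 ⊕ 156 = 246.
Blocks that differ from the original plaintext: P[1], P[2].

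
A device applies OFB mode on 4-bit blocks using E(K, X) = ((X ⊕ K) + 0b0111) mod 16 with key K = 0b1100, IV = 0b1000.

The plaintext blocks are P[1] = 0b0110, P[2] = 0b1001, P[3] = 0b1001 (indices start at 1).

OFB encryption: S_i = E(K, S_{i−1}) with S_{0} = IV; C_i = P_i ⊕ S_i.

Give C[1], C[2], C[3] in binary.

C[1] = 0b1101, C[2] = 0b0111, C[3] = 0b0000

C[1]: S = E(K, 0b1000) = 0b1011; 0b0110 ⊕ 0b1011 = 0b1101.
C[2]: S = E(K, 0b1011) = 0b1110; 0b1001 ⊕ 0b1110 = 0b0111.
C[3]: S = E(K, 0b1110) = 0b1001; 0b1001 ⊕ 0b1001 = 0b0000.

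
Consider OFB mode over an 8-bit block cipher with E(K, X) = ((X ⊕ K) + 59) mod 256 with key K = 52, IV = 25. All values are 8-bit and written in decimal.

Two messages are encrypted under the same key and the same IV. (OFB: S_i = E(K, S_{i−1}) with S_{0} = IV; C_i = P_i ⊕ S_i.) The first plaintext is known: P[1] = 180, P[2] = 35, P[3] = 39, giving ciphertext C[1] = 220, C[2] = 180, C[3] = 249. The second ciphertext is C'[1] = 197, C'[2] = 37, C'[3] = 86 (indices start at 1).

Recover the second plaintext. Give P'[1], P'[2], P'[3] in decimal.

P'[1] = 173, P'[2] = 178, P'[3] = 136

In OFB with a reused IV, both messages share the same keystream S_i, so C_i ⊕ C'_i = P_i ⊕ P'_i and thus P'_i = P_i ⊕ C_i ⊕ C'_i.
P'[1]: 180 ⊕ 220 ⊕ 197 = 173.
P'[2]: 35 ⊕ 180 ⊕ 37 = 178.
P'[3]: 39 ⊕ 249 ⊕ 86 = 136.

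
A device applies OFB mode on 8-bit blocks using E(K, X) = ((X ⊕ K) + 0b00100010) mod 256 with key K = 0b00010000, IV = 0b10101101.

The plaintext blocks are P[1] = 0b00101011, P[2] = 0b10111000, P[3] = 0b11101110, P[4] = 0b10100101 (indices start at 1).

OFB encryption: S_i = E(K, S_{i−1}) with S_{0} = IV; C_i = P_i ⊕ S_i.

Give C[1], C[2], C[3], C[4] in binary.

C[1]: S = E(K, 0b10101101) = 0b11011111; 0b00101011 ⊕ 0b11011111 = 0b11110100.
C[2]: S = E(K, 0b11011111) = 0b11110001; 0b10111000 ⊕ 0b11110001 = 0b01001001.
C[3]: S = E(K, 0b11110001) = 0b00000011; 0b11101110 ⊕ 0b00000011 = 0b11101101.
C[4]: S = E(K, 0b00000011) = 0b00110101; 0b10100101 ⊕ 0b00110101 = 0b10010000.

C[1] = 0b11110100, C[2] = 0b01001001, C[3] = 0b11101101, C[4] = 0b10010000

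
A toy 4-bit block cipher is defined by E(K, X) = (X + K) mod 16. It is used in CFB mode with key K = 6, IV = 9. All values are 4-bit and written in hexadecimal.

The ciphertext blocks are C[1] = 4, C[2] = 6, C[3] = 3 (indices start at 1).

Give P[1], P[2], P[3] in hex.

CFB decryption: P_i = C_i ⊕ E(K, C_{i−1}), with C_{0} = IV.
P[1]: E(K, 9) = F; 4 ⊕ F = B.
P[2]: E(K, 4) = A; 6 ⊕ A = C.
P[3]: E(K, 6) = C; 3 ⊕ C = F.

P[1] = B, P[2] = C, P[3] = F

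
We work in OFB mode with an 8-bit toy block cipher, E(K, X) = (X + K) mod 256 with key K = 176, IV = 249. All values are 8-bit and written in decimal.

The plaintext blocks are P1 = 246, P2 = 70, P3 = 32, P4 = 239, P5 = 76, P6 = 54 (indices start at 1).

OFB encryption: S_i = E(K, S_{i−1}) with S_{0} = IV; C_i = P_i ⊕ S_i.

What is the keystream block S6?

C1: S = E(K, 249) = 169; 246 ⊕ 169 = 95.
C2: S = E(K, 169) = 89; 70 ⊕ 89 = 31.
C3: S = E(K, 89) = 9; 32 ⊕ 9 = 41.
C4: S = E(K, 9) = 185; 239 ⊕ 185 = 86.
C5: S = E(K, 185) = 105; 76 ⊕ 105 = 37.
C6: S = E(K, 105) = 25; 54 ⊕ 25 = 47.
So S6 = 25.

25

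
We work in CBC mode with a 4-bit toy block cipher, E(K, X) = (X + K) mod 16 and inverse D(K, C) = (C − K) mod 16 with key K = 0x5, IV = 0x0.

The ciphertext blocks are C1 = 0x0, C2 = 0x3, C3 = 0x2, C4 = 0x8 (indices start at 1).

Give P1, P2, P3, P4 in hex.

CBC decryption: P_i = D(K, C_i) ⊕ C_{i−1}, with C_{0} = IV.
P1: D(K, 0x0) = 0xB; 0xB ⊕ 0x0 = 0xB.
P2: D(K, 0x3) = 0xE; 0xE ⊕ 0x0 = 0xE.
P3: D(K, 0x2) = 0xD; 0xD ⊕ 0x3 = 0xE.
P4: D(K, 0x8) = 0x3; 0x3 ⊕ 0x2 = 0x1.

P1 = 0xB, P2 = 0xE, P3 = 0xE, P4 = 0x1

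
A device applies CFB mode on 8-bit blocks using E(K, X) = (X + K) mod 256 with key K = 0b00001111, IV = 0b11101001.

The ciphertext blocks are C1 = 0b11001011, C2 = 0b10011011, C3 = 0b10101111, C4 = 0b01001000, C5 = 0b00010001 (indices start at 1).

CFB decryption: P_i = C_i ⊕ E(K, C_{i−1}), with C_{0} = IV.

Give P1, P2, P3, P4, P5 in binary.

P1 = 0b00110011, P2 = 0b01000001, P3 = 0b00000101, P4 = 0b11110110, P5 = 0b01000110

P1: E(K, 0b11101001) = 0b11111000; 0b11001011 ⊕ 0b11111000 = 0b00110011.
P2: E(K, 0b11001011) = 0b11011010; 0b10011011 ⊕ 0b11011010 = 0b01000001.
P3: E(K, 0b10011011) = 0b10101010; 0b10101111 ⊕ 0b10101010 = 0b00000101.
P4: E(K, 0b10101111) = 0b10111110; 0b01001000 ⊕ 0b10111110 = 0b11110110.
P5: E(K, 0b01001000) = 0b01010111; 0b00010001 ⊕ 0b01010111 = 0b01000110.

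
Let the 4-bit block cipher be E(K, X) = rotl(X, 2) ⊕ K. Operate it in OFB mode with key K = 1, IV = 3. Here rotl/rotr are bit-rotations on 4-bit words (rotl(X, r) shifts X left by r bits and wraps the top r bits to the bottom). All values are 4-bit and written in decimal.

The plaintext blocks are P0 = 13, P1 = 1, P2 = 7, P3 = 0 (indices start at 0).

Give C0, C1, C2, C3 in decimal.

C0 = 0, C1 = 7, C2 = 15, C3 = 3

OFB encryption: S_i = E(K, S_{i−1}) with S_{−1} = IV; C_i = P_i ⊕ S_i.
C0: S = E(K, 3) = 13; 13 ⊕ 13 = 0.
C1: S = E(K, 13) = 6; 1 ⊕ 6 = 7.
C2: S = E(K, 6) = 8; 7 ⊕ 8 = 15.
C3: S = E(K, 8) = 3; 0 ⊕ 3 = 3.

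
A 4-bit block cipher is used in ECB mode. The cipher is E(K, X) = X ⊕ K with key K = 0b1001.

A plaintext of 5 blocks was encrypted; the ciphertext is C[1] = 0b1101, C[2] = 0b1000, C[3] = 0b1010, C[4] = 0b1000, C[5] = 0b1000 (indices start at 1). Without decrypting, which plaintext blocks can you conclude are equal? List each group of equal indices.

P[2] = P[4] = P[5]

ECB encrypts each block independently with the same key, so equal ciphertext blocks imply equal plaintext blocks.
C[2] = C[4] = C[5] = 0b1000, so P[2] = P[4] = P[5].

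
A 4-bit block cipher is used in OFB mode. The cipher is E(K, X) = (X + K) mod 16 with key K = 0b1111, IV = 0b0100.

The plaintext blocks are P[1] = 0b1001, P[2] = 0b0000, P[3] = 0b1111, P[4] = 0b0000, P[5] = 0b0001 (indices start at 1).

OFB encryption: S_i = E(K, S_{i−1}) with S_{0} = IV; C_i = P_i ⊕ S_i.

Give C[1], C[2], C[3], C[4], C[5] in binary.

C[1]: S = E(K, 0b0100) = 0b0011; 0b1001 ⊕ 0b0011 = 0b1010.
C[2]: S = E(K, 0b0011) = 0b0010; 0b0000 ⊕ 0b0010 = 0b0010.
C[3]: S = E(K, 0b0010) = 0b0001; 0b1111 ⊕ 0b0001 = 0b1110.
C[4]: S = E(K, 0b0001) = 0b0000; 0b0000 ⊕ 0b0000 = 0b0000.
C[5]: S = E(K, 0b0000) = 0b1111; 0b0001 ⊕ 0b1111 = 0b1110.

C[1] = 0b1010, C[2] = 0b0010, C[3] = 0b1110, C[4] = 0b0000, C[5] = 0b1110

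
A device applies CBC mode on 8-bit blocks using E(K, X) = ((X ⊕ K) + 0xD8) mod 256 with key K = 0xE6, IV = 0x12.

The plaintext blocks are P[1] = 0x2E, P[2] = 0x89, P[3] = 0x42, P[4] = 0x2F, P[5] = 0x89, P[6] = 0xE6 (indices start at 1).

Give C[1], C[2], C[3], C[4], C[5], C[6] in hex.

CBC encryption: C_i = E(K, P_i ⊕ C_{i−1}), with C_{0} = IV.
C[1]: P[1] ⊕ 0x12 = 0x3C; E(K, 0x3C) = 0xB2.
C[2]: P[2] ⊕ 0xB2 = 0x3B; E(K, 0x3B) = 0xB5.
C[3]: P[3] ⊕ 0xB5 = 0xF7; E(K, 0xF7) = 0xE9.
C[4]: P[4] ⊕ 0xE9 = 0xC6; E(K, 0xC6) = 0xF8.
C[5]: P[5] ⊕ 0xF8 = 0x71; E(K, 0x71) = 0x6F.
C[6]: P[6] ⊕ 0x6F = 0x89; E(K, 0x89) = 0x47.

C[1] = 0xB2, C[2] = 0xB5, C[3] = 0xE9, C[4] = 0xF8, C[5] = 0x6F, C[6] = 0x47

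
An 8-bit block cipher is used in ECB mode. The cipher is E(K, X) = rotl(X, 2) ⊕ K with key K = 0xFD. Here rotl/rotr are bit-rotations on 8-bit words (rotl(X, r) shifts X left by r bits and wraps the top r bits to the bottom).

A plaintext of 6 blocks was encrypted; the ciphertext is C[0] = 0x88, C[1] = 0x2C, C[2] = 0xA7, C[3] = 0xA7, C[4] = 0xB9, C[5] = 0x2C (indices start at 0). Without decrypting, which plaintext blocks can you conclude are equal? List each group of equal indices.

P[1] = P[5]; P[2] = P[3]

ECB encrypts each block independently with the same key, so equal ciphertext blocks imply equal plaintext blocks.
C[1] = C[5] = 0x2C, so P[1] = P[5].
C[2] = C[3] = 0xA7, so P[2] = P[3].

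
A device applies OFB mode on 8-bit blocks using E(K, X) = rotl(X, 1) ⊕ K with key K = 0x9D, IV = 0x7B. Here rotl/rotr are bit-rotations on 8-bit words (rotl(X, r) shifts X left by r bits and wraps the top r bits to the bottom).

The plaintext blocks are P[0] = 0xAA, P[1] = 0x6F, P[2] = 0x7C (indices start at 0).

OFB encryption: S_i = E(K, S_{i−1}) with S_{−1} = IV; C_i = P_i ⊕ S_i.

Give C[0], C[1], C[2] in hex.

C[0] = 0xC1, C[1] = 0x24, C[2] = 0x77

C[0]: S = E(K, 0x7B) = 0x6B; 0xAA ⊕ 0x6B = 0xC1.
C[1]: S = E(K, 0x6B) = 0x4B; 0x6F ⊕ 0x4B = 0x24.
C[2]: S = E(K, 0x4B) = 0x0B; 0x7C ⊕ 0x0B = 0x77.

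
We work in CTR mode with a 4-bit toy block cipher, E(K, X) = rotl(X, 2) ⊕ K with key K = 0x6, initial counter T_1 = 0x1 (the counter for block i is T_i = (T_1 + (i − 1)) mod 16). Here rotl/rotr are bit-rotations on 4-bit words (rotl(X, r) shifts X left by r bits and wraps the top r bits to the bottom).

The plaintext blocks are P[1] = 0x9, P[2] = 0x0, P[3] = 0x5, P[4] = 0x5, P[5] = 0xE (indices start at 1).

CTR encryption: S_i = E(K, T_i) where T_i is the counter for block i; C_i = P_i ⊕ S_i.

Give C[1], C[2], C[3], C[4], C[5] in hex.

C[1]: T = 0x1, S = E(K, T) = 0x2; 0x9 ⊕ 0x2 = 0xB.
C[2]: T = 0x2, S = E(K, T) = 0xE; 0x0 ⊕ 0xE = 0xE.
C[3]: T = 0x3, S = E(K, T) = 0xA; 0x5 ⊕ 0xA = 0xF.
C[4]: T = 0x4, S = E(K, T) = 0x7; 0x5 ⊕ 0x7 = 0x2.
C[5]: T = 0x5, S = E(K, T) = 0x3; 0xE ⊕ 0x3 = 0xD.

C[1] = 0xB, C[2] = 0xE, C[3] = 0xF, C[4] = 0x2, C[5] = 0xD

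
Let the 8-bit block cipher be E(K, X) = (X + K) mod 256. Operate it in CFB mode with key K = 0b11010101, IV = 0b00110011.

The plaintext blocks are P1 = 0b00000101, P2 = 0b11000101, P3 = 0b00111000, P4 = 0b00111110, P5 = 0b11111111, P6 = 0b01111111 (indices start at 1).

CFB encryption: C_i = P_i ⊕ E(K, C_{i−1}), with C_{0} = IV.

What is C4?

C1: E(K, 0b00110011) = 0b00001000; 0b00000101 ⊕ 0b00001000 = 0b00001101.
C2: E(K, 0b00001101) = 0b11100010; 0b11000101 ⊕ 0b11100010 = 0b00100111.
C3: E(K, 0b00100111) = 0b11111100; 0b00111000 ⊕ 0b11111100 = 0b11000100.
C4: E(K, 0b11000100) = 0b10011001; 0b00111110 ⊕ 0b10011001 = 0b10100111.

C4 = 0b10100111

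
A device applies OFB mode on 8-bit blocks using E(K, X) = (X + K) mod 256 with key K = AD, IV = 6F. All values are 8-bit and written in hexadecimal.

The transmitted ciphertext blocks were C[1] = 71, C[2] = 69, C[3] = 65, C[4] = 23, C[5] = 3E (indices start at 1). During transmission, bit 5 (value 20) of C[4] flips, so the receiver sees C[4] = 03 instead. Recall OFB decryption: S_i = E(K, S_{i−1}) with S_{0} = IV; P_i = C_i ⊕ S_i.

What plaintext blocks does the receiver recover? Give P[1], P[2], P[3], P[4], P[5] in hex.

P[1] = 6D, P[2] = A0, P[3] = 13, P[4] = 20, P[5] = EE

Only C[4] changed, to 03. In OFB, a change in C_i flips the same bit in P_i only; the keystream is unaffected. Decrypting the received ciphertext:
P[1]: S = E(K, 6F) = 1C; 71 ⊕ 1C = 6D.
P[2]: S = E(K, 1C) = C9; 69 ⊕ C9 = A0.
P[3]: S = E(K, C9) = 76; 65 ⊕ 76 = 13.
P[4]: S = E(K, 76) = 23; 03 ⊕ 23 = 20.
P[5]: S = E(K, 23) = D0; 3E ⊕ D0 = EE.
Blocks that differ from the original plaintext: P[4].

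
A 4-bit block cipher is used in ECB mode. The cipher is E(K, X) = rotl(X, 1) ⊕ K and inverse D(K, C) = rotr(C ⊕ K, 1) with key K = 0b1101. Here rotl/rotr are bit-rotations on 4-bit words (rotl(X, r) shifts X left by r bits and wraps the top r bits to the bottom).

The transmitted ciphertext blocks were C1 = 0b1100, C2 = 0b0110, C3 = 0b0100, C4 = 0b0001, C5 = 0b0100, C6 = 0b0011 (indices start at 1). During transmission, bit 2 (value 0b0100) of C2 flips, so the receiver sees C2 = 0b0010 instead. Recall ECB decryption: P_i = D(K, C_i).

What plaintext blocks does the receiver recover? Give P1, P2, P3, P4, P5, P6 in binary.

Only C2 changed, to 0b0010. In ECB, a change in C_i affects only P_i. Decrypting the received ciphertext:
P1: D(K, 0b1100) = 0b1000.
P2: D(K, 0b0010) = 0b1111.
P3: D(K, 0b0100) = 0b1100.
P4: D(K, 0b0001) = 0b0110.
P5: D(K, 0b0100) = 0b1100.
P6: D(K, 0b0011) = 0b0111.
Blocks that differ from the original plaintext: P2.

P1 = 0b1000, P2 = 0b1111, P3 = 0b1100, P4 = 0b0110, P5 = 0b1100, P6 = 0b0111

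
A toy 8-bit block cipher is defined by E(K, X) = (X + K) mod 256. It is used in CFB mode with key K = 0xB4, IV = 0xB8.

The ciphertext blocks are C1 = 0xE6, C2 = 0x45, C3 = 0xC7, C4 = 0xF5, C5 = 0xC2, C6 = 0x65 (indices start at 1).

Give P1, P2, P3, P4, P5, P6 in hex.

CFB decryption: P_i = C_i ⊕ E(K, C_{i−1}), with C_{0} = IV.
P1: E(K, 0xB8) = 0x6C; 0xE6 ⊕ 0x6C = 0x8A.
P2: E(K, 0xE6) = 0x9A; 0x45 ⊕ 0x9A = 0xDF.
P3: E(K, 0x45) = 0xF9; 0xC7 ⊕ 0xF9 = 0x3E.
P4: E(K, 0xC7) = 0x7B; 0xF5 ⊕ 0x7B = 0x8E.
P5: E(K, 0xF5) = 0xA9; 0xC2 ⊕ 0xA9 = 0x6B.
P6: E(K, 0xC2) = 0x76; 0x65 ⊕ 0x76 = 0x13.

P1 = 0x8A, P2 = 0xDF, P3 = 0x3E, P4 = 0x8E, P5 = 0x6B, P6 = 0x13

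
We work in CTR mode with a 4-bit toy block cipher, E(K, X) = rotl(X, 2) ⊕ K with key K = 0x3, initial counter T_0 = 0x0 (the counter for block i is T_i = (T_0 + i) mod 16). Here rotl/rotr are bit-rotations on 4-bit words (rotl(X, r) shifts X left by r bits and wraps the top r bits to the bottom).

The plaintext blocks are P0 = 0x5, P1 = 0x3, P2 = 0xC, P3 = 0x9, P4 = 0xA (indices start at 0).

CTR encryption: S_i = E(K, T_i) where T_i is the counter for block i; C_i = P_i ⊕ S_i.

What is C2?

C0: T = 0x0, S = E(K, T) = 0x3; 0x5 ⊕ 0x3 = 0x6.
C1: T = 0x1, S = E(K, T) = 0x7; 0x3 ⊕ 0x7 = 0x4.
C2: T = 0x2, S = E(K, T) = 0xB; 0xC ⊕ 0xB = 0x7.

C2 = 0x7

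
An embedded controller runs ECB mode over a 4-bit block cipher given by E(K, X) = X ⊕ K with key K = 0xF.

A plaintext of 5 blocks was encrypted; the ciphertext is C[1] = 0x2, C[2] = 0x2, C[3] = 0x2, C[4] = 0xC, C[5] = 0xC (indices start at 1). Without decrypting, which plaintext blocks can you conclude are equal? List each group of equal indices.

P[1] = P[2] = P[3]; P[4] = P[5]

ECB encrypts each block independently with the same key, so equal ciphertext blocks imply equal plaintext blocks.
C[1] = C[2] = C[3] = 0x2, so P[1] = P[2] = P[3].
C[4] = C[5] = 0xC, so P[4] = P[5].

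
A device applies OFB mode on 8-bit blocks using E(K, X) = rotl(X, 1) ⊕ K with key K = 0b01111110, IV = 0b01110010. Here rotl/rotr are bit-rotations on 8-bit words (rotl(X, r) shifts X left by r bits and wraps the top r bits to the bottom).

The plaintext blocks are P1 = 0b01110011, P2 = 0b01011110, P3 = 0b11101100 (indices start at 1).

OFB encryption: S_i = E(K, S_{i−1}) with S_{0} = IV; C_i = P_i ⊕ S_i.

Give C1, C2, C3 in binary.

C1 = 0b11101001, C2 = 0b00010101, C3 = 0b00000100

C1: S = E(K, 0b01110010) = 0b10011010; 0b01110011 ⊕ 0b10011010 = 0b11101001.
C2: S = E(K, 0b10011010) = 0b01001011; 0b01011110 ⊕ 0b01001011 = 0b00010101.
C3: S = E(K, 0b01001011) = 0b11101000; 0b11101100 ⊕ 0b11101000 = 0b00000100.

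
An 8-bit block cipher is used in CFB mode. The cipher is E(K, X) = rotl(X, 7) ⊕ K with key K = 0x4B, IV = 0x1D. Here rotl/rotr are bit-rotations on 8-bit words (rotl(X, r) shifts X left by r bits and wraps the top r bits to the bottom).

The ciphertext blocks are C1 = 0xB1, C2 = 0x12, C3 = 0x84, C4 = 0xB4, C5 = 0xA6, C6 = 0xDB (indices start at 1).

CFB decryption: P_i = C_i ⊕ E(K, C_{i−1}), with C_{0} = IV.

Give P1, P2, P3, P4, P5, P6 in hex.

P1: E(K, 0x1D) = 0xC5; 0xB1 ⊕ 0xC5 = 0x74.
P2: E(K, 0xB1) = 0x93; 0x12 ⊕ 0x93 = 0x81.
P3: E(K, 0x12) = 0x42; 0x84 ⊕ 0x42 = 0xC6.
P4: E(K, 0x84) = 0x09; 0xB4 ⊕ 0x09 = 0xBD.
P5: E(K, 0xB4) = 0x11; 0xA6 ⊕ 0x11 = 0xB7.
P6: E(K, 0xA6) = 0x18; 0xDB ⊕ 0x18 = 0xC3.

P1 = 0x74, P2 = 0x81, P3 = 0xC6, P4 = 0xBD, P5 = 0xB7, P6 = 0xC3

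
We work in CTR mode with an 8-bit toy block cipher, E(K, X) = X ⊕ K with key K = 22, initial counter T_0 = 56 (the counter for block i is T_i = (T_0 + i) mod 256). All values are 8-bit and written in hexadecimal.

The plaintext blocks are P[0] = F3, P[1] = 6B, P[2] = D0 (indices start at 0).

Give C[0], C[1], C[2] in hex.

CTR encryption: S_i = E(K, T_i) where T_i is the counter for block i; C_i = P_i ⊕ S_i.
C[0]: T = 56, S = E(K, T) = 74; F3 ⊕ 74 = 87.
C[1]: T = 57, S = E(K, T) = 75; 6B ⊕ 75 = 1E.
C[2]: T = 58, S = E(K, T) = 7A; D0 ⊕ 7A = AA.

C[0] = 87, C[1] = 1E, C[2] = AA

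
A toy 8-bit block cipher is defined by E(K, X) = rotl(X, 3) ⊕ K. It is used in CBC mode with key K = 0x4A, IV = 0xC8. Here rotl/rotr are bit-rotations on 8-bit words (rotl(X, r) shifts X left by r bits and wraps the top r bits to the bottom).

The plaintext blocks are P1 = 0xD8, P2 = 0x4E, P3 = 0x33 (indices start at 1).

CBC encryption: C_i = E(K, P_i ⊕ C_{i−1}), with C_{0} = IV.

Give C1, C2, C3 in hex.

C1: P1 ⊕ 0xC8 = 0x10; E(K, 0x10) = 0xCA.
C2: P2 ⊕ 0xCA = 0x84; E(K, 0x84) = 0x6E.
C3: P3 ⊕ 0x6E = 0x5D; E(K, 0x5D) = 0xA0.

C1 = 0xCA, C2 = 0x6E, C3 = 0xA0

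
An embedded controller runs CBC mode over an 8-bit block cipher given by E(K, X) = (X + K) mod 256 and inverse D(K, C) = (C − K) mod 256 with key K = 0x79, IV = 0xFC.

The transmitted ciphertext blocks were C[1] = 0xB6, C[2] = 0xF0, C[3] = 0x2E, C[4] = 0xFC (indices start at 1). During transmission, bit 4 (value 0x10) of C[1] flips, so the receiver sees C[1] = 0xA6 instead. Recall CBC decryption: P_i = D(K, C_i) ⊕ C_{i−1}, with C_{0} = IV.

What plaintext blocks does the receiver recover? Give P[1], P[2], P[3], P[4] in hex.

P[1] = 0xD1, P[2] = 0xD1, P[3] = 0x45, P[4] = 0xAD

Only C[1] changed, to 0xA6. In CBC, a change in C_i garbles P_i and flips the same bit in P_{i+1}. Decrypting the received ciphertext:
P[1]: D(K, 0xA6) = 0x2D; 0x2D ⊕ 0xFC = 0xD1.
P[2]: D(K, 0xF0) = 0x77; 0x77 ⊕ 0xA6 = 0xD1.
P[3]: D(K, 0x2E) = 0xB5; 0xB5 ⊕ 0xF0 = 0x45.
P[4]: D(K, 0xFC) = 0x83; 0x83 ⊕ 0x2E = 0xAD.
Blocks that differ from the original plaintext: P[1], P[2].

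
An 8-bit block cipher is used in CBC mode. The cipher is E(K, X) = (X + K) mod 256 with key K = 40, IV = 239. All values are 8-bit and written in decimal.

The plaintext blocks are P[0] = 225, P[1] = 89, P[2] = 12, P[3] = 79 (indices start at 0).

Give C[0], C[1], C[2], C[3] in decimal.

CBC encryption: C_i = E(K, P_i ⊕ C_{i−1}), with C_{−1} = IV.
C[0]: P[0] ⊕ 239 = 14; E(K, 14) = 54.
C[1]: P[1] ⊕ 54 = 111; E(K, 111) = 151.
C[2]: P[2] ⊕ 151 = 155; E(K, 155) = 195.
C[3]: P[3] ⊕ 195 = 140; E(K, 140) = 180.

C[0] = 54, C[1] = 151, C[2] = 195, C[3] = 180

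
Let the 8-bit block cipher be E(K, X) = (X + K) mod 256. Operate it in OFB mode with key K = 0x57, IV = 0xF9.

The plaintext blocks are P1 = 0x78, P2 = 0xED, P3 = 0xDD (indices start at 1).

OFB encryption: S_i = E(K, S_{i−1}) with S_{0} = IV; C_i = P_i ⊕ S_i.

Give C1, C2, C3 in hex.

C1: S = E(K, 0xF9) = 0x50; 0x78 ⊕ 0x50 = 0x28.
C2: S = E(K, 0x50) = 0xA7; 0xED ⊕ 0xA7 = 0x4A.
C3: S = E(K, 0xA7) = 0xFE; 0xDD ⊕ 0xFE = 0x23.

C1 = 0x28, C2 = 0x4A, C3 = 0x23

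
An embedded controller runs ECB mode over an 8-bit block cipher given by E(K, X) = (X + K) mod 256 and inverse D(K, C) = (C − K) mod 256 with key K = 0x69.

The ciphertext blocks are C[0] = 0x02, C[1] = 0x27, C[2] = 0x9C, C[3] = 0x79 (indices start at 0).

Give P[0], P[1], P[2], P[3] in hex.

ECB decryption: P_i = D(K, C_i).
P[0]: D(K, 0x02) = 0x99.
P[1]: D(K, 0x27) = 0xBE.
P[2]: D(K, 0x9C) = 0x33.
P[3]: D(K, 0x79) = 0x10.

P[0] = 0x99, P[1] = 0xBE, P[2] = 0x33, P[3] = 0x10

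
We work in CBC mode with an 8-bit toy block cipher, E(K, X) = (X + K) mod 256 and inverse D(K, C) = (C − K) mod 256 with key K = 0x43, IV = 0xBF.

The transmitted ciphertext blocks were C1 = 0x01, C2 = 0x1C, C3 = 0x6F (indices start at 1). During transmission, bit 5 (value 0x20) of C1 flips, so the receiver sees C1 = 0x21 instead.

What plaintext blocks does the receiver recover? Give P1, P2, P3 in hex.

CBC decryption: P_i = D(K, C_i) ⊕ C_{i−1}, with C_{0} = IV.
Only C1 changed, to 0x21. In CBC, a change in C_i garbles P_i and flips the same bit in P_{i+1}. Decrypting the received ciphertext:
P1: D(K, 0x21) = 0xDE; 0xDE ⊕ 0xBF = 0x61.
P2: D(K, 0x1C) = 0xD9; 0xD9 ⊕ 0x21 = 0xF8.
P3: D(K, 0x6F) = 0x2C; 0x2C ⊕ 0x1C = 0x30.
Blocks that differ from the original plaintext: P1, P2.

P1 = 0x61, P2 = 0xF8, P3 = 0x30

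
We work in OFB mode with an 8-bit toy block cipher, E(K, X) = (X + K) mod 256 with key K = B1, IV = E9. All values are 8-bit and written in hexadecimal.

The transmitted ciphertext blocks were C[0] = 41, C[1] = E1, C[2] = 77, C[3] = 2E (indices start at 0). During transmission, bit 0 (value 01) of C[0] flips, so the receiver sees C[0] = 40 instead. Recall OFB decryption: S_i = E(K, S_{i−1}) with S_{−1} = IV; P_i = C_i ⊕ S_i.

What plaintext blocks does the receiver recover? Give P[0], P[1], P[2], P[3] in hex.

Only C[0] changed, to 40. In OFB, a change in C_i flips the same bit in P_i only; the keystream is unaffected. Decrypting the received ciphertext:
P[0]: S = E(K, E9) = 9A; 40 ⊕ 9A = DA.
P[1]: S = E(K, 9A) = 4B; E1 ⊕ 4B = AA.
P[2]: S = E(K, 4B) = FC; 77 ⊕ FC = 8B.
P[3]: S = E(K, FC) = AD; 2E ⊕ AD = 83.
Blocks that differ from the original plaintext: P[0].

P[0] = DA, P[1] = AA, P[2] = 8B, P[3] = 83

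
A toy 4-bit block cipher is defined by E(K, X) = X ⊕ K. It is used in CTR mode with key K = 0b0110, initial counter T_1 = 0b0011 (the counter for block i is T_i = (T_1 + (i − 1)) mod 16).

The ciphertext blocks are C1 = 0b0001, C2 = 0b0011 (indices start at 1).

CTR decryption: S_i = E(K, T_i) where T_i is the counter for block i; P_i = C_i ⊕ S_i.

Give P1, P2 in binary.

P1 = 0b0100, P2 = 0b0001

P1: T = 0b0011, S = E(K, T) = 0b0101; 0b0001 ⊕ 0b0101 = 0b0100.
P2: T = 0b0100, S = E(K, T) = 0b0010; 0b0011 ⊕ 0b0010 = 0b0001.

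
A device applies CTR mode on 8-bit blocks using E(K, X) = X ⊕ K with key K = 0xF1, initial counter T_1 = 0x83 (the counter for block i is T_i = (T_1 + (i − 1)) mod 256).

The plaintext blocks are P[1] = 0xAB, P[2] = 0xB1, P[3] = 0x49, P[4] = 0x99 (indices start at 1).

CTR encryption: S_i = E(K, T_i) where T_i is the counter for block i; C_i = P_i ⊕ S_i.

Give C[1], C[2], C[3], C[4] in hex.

C[1] = 0xD9, C[2] = 0xC4, C[3] = 0x3D, C[4] = 0xEE

C[1]: T = 0x83, S = E(K, T) = 0x72; 0xAB ⊕ 0x72 = 0xD9.
C[2]: T = 0x84, S = E(K, T) = 0x75; 0xB1 ⊕ 0x75 = 0xC4.
C[3]: T = 0x85, S = E(K, T) = 0x74; 0x49 ⊕ 0x74 = 0x3D.
C[4]: T = 0x86, S = E(K, T) = 0x77; 0x99 ⊕ 0x77 = 0xEE.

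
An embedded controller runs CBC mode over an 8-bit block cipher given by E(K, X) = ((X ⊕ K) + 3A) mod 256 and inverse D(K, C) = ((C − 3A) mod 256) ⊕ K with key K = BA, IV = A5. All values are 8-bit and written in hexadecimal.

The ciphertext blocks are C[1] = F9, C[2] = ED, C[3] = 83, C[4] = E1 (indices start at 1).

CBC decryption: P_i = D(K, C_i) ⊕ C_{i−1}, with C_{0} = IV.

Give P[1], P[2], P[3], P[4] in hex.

P[1]: D(K, F9) = 05; 05 ⊕ A5 = A0.
P[2]: D(K, ED) = 09; 09 ⊕ F9 = F0.
P[3]: D(K, 83) = F3; F3 ⊕ ED = 1E.
P[4]: D(K, E1) = 1D; 1D ⊕ 83 = 9E.

P[1] = A0, P[2] = F0, P[3] = 1E, P[4] = 9E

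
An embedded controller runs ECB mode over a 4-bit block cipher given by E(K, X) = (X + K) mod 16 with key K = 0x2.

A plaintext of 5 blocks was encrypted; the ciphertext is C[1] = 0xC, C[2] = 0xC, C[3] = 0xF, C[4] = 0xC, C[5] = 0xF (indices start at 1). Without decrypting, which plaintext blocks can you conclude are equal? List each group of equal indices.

P[1] = P[2] = P[4]; P[3] = P[5]

ECB encrypts each block independently with the same key, so equal ciphertext blocks imply equal plaintext blocks.
C[1] = C[2] = C[4] = 0xC, so P[1] = P[2] = P[4].
C[3] = C[5] = 0xF, so P[3] = P[5].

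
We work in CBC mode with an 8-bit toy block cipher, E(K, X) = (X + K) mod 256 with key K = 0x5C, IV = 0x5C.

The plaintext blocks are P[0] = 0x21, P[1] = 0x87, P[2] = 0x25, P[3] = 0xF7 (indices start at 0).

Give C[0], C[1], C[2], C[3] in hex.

C[0] = 0xD9, C[1] = 0xBA, C[2] = 0xFB, C[3] = 0x68

CBC encryption: C_i = E(K, P_i ⊕ C_{i−1}), with C_{−1} = IV.
C[0]: P[0] ⊕ 0x5C = 0x7D; E(K, 0x7D) = 0xD9.
C[1]: P[1] ⊕ 0xD9 = 0x5E; E(K, 0x5E) = 0xBA.
C[2]: P[2] ⊕ 0xBA = 0x9F; E(K, 0x9F) = 0xFB.
C[3]: P[3] ⊕ 0xFB = 0x0C; E(K, 0x0C) = 0x68.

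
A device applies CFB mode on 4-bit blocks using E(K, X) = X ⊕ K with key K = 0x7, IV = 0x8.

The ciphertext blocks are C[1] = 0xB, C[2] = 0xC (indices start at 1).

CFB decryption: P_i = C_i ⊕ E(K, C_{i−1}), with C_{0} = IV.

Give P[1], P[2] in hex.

P[1] = 0x4, P[2] = 0x0

P[1]: E(K, 0x8) = 0xF; 0xB ⊕ 0xF = 0x4.
P[2]: E(K, 0xB) = 0xC; 0xC ⊕ 0xC = 0x0.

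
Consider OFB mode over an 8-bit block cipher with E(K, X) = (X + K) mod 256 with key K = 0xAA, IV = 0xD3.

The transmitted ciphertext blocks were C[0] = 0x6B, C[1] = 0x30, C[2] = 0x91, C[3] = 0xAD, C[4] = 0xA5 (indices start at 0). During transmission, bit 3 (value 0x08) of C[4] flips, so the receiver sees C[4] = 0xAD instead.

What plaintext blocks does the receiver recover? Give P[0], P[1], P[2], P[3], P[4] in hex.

OFB decryption: S_i = E(K, S_{i−1}) with S_{−1} = IV; P_i = C_i ⊕ S_i.
Only C[4] changed, to 0xAD. In OFB, a change in C_i flips the same bit in P_i only; the keystream is unaffected. Decrypting the received ciphertext:
P[0]: S = E(K, 0xD3) = 0x7D; 0x6B ⊕ 0x7D = 0x16.
P[1]: S = E(K, 0x7D) = 0x27; 0x30 ⊕ 0x27 = 0x17.
P[2]: S = E(K, 0x27) = 0xD1; 0x91 ⊕ 0xD1 = 0x40.
P[3]: S = E(K, 0xD1) = 0x7B; 0xAD ⊕ 0x7B = 0xD6.
P[4]: S = E(K, 0x7B) = 0x25; 0xAD ⊕ 0x25 = 0x88.
Blocks that differ from the original plaintext: P[4].

P[0] = 0x16, P[1] = 0x17, P[2] = 0x40, P[3] = 0xD6, P[4] = 0x88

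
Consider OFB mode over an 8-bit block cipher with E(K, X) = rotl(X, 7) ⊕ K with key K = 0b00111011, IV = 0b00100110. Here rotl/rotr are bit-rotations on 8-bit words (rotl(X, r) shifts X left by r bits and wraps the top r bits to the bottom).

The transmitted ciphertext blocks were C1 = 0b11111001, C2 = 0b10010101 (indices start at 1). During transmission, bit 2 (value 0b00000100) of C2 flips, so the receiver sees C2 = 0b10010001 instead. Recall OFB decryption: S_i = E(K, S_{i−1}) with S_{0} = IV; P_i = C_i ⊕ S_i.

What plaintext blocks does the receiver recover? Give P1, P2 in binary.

Only C2 changed, to 0b10010001. In OFB, a change in C_i flips the same bit in P_i only; the keystream is unaffected. Decrypting the received ciphertext:
P1: S = E(K, 0b00100110) = 0b00101000; 0b11111001 ⊕ 0b00101000 = 0b11010001.
P2: S = E(K, 0b00101000) = 0b00101111; 0b10010001 ⊕ 0b00101111 = 0b10111110.
Blocks that differ from the original plaintext: P2.

P1 = 0b11010001, P2 = 0b10111110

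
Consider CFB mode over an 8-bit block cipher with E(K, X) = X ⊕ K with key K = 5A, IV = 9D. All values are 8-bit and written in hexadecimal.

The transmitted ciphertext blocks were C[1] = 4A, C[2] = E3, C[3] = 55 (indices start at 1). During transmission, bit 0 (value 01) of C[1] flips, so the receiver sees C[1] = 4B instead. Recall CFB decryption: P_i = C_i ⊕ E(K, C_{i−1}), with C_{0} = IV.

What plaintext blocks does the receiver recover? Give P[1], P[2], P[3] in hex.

Only C[1] changed, to 4B. In CFB, a change in C_i flips the same bit in P_i and garbles P_{i+1}. Decrypting the received ciphertext:
P[1]: E(K, 9D) = C7; 4B ⊕ C7 = 8C.
P[2]: E(K, 4B) = 11; E3 ⊕ 11 = F2.
P[3]: E(K, E3) = B9; 55 ⊕ B9 = EC.
Blocks that differ from the original plaintext: P[1], P[2].

P[1] = 8C, P[2] = F2, P[3] = EC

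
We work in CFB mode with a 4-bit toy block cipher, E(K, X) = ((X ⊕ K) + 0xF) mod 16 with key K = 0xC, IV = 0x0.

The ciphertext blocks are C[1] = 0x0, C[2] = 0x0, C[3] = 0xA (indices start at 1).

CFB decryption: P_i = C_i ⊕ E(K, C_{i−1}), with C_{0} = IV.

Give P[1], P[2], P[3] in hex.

P[1]: E(K, 0x0) = 0xB; 0x0 ⊕ 0xB = 0xB.
P[2]: E(K, 0x0) = 0xB; 0x0 ⊕ 0xB = 0xB.
P[3]: E(K, 0x0) = 0xB; 0xA ⊕ 0xB = 0x1.

P[1] = 0xB, P[2] = 0xB, P[3] = 0x1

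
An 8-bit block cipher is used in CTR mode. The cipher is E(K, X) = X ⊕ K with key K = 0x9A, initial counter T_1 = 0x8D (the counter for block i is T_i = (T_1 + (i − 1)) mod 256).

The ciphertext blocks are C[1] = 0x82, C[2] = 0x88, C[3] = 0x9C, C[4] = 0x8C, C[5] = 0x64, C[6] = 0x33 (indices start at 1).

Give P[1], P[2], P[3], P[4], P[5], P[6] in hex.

CTR decryption: S_i = E(K, T_i) where T_i is the counter for block i; P_i = C_i ⊕ S_i.
P[1]: T = 0x8D, S = E(K, T) = 0x17; 0x82 ⊕ 0x17 = 0x95.
P[2]: T = 0x8E, S = E(K, T) = 0x14; 0x88 ⊕ 0x14 = 0x9C.
P[3]: T = 0x8F, S = E(K, T) = 0x15; 0x9C ⊕ 0x15 = 0x89.
P[4]: T = 0x90, S = E(K, T) = 0x0A; 0x8C ⊕ 0x0A = 0x86.
P[5]: T = 0x91, S = E(K, T) = 0x0B; 0x64 ⊕ 0x0B = 0x6F.
P[6]: T = 0x92, S = E(K, T) = 0x08; 0x33 ⊕ 0x08 = 0x3B.

P[1] = 0x95, P[2] = 0x9C, P[3] = 0x89, P[4] = 0x86, P[5] = 0x6F, P[6] = 0x3B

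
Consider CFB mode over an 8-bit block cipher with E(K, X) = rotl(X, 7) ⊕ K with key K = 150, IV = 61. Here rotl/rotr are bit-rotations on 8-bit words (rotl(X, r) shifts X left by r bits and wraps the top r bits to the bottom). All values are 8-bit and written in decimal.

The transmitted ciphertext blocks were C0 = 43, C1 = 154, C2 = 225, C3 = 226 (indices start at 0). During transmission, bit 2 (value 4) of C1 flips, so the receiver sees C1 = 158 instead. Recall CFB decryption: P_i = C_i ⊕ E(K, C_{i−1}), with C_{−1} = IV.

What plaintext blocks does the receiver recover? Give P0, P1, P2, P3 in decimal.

Only C1 changed, to 158. In CFB, a change in C_i flips the same bit in P_i and garbles P_{i+1}. Decrypting the received ciphertext:
P0: E(K, 61) = 8; 43 ⊕ 8 = 35.
P1: E(K, 43) = 3; 158 ⊕ 3 = 157.
P2: E(K, 158) = 217; 225 ⊕ 217 = 56.
P3: E(K, 225) = 102; 226 ⊕ 102 = 132.
Blocks that differ from the original plaintext: P1, P2.

P0 = 35, P1 = 157, P2 = 56, P3 = 132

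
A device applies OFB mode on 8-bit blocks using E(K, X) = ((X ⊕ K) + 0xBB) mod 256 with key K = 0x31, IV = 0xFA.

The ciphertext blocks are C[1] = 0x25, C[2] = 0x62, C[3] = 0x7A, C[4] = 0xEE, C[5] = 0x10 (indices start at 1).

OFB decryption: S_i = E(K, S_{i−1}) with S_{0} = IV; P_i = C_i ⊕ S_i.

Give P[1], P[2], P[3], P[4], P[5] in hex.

P[1] = 0xA3, P[2] = 0x10, P[3] = 0x84, P[4] = 0x64, P[5] = 0x66

P[1]: S = E(K, 0xFA) = 0x86; 0x25 ⊕ 0x86 = 0xA3.
P[2]: S = E(K, 0x86) = 0x72; 0x62 ⊕ 0x72 = 0x10.
P[3]: S = E(K, 0x72) = 0xFE; 0x7A ⊕ 0xFE = 0x84.
P[4]: S = E(K, 0xFE) = 0x8A; 0xEE ⊕ 0x8A = 0x64.
P[5]: S = E(K, 0x8A) = 0x76; 0x10 ⊕ 0x76 = 0x66.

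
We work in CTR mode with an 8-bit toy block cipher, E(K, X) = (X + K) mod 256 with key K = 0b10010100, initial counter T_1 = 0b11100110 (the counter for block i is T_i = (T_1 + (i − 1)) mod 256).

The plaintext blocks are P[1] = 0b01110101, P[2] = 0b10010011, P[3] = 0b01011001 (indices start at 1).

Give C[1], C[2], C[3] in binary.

C[1] = 0b00001111, C[2] = 0b11101000, C[3] = 0b00100101

CTR encryption: S_i = E(K, T_i) where T_i is the counter for block i; C_i = P_i ⊕ S_i.
C[1]: T = 0b11100110, S = E(K, T) = 0b01111010; 0b01110101 ⊕ 0b01111010 = 0b00001111.
C[2]: T = 0b11100111, S = E(K, T) = 0b01111011; 0b10010011 ⊕ 0b01111011 = 0b11101000.
C[3]: T = 0b11101000, S = E(K, T) = 0b01111100; 0b01011001 ⊕ 0b01111100 = 0b00100101.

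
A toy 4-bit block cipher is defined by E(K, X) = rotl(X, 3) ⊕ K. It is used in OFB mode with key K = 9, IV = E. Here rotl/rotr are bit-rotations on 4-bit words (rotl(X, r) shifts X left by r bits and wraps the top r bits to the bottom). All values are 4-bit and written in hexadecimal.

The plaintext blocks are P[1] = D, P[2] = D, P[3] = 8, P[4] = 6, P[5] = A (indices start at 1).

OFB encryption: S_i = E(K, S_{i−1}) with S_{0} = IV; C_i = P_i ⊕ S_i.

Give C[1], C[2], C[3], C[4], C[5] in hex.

C[1]: S = E(K, E) = E; D ⊕ E = 3.
C[2]: S = E(K, E) = E; D ⊕ E = 3.
C[3]: S = E(K, E) = E; 8 ⊕ E = 6.
C[4]: S = E(K, E) = E; 6 ⊕ E = 8.
C[5]: S = E(K, E) = E; A ⊕ E = 4.

C[1] = 3, C[2] = 3, C[3] = 6, C[4] = 8, C[5] = 4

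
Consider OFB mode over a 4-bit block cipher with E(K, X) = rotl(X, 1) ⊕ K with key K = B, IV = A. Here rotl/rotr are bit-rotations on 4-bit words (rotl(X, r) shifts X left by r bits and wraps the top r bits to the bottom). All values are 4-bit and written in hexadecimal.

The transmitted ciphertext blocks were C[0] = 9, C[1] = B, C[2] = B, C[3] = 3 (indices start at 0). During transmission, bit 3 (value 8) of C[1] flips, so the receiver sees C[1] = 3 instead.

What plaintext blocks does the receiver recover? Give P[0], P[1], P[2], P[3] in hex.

P[0] = 7, P[1] = 5, P[2] = C, P[3] = 6

OFB decryption: S_i = E(K, S_{i−1}) with S_{−1} = IV; P_i = C_i ⊕ S_i.
Only C[1] changed, to 3. In OFB, a change in C_i flips the same bit in P_i only; the keystream is unaffected. Decrypting the received ciphertext:
P[0]: S = E(K, A) = E; 9 ⊕ E = 7.
P[1]: S = E(K, E) = 6; 3 ⊕ 6 = 5.
P[2]: S = E(K, 6) = 7; B ⊕ 7 = C.
P[3]: S = E(K, 7) = 5; 3 ⊕ 5 = 6.
Blocks that differ from the original plaintext: P[1].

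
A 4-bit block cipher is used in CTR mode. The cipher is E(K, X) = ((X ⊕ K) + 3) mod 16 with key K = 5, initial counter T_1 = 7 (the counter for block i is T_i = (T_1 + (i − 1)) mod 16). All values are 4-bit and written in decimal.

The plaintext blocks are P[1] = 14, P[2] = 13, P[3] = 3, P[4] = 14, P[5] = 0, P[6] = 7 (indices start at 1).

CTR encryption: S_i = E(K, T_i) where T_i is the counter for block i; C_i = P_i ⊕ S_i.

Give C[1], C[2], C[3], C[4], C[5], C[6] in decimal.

C[1] = 11, C[2] = 13, C[3] = 12, C[4] = 12, C[5] = 1, C[6] = 11

C[1]: T = 7, S = E(K, T) = 5; 14 ⊕ 5 = 11.
C[2]: T = 8, S = E(K, T) = 0; 13 ⊕ 0 = 13.
C[3]: T = 9, S = E(K, T) = 15; 3 ⊕ 15 = 12.
C[4]: T = 10, S = E(K, T) = 2; 14 ⊕ 2 = 12.
C[5]: T = 11, S = E(K, T) = 1; 0 ⊕ 1 = 1.
C[6]: T = 12, S = E(K, T) = 12; 7 ⊕ 12 = 11.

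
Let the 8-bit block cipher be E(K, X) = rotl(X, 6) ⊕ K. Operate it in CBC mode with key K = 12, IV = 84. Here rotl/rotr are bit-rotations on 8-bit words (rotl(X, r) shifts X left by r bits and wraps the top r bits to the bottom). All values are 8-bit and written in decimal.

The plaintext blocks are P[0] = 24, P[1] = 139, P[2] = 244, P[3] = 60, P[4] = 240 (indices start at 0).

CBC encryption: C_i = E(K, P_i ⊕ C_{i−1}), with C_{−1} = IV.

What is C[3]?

C[3] = 221

C[0]: P[0] ⊕ 84 = 76; E(K, 76) = 31.
C[1]: P[1] ⊕ 31 = 148; E(K, 148) = 41.
C[2]: P[2] ⊕ 41 = 221; E(K, 221) = 123.
C[3]: P[3] ⊕ 123 = 71; E(K, 71) = 221.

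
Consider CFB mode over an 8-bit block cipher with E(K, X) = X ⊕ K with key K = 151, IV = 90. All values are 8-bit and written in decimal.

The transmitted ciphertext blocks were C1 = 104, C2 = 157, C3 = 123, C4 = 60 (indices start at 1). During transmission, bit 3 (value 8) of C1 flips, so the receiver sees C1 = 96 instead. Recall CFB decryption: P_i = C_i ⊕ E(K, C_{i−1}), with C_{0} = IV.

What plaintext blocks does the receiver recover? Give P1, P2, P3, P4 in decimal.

Only C1 changed, to 96. In CFB, a change in C_i flips the same bit in P_i and garbles P_{i+1}. Decrypting the received ciphertext:
P1: E(K, 90) = 205; 96 ⊕ 205 = 173.
P2: E(K, 96) = 247; 157 ⊕ 247 = 106.
P3: E(K, 157) = 10; 123 ⊕ 10 = 113.
P4: E(K, 123) = 236; 60 ⊕ 236 = 208.
Blocks that differ from the original plaintext: P1, P2.

P1 = 173, P2 = 106, P3 = 113, P4 = 208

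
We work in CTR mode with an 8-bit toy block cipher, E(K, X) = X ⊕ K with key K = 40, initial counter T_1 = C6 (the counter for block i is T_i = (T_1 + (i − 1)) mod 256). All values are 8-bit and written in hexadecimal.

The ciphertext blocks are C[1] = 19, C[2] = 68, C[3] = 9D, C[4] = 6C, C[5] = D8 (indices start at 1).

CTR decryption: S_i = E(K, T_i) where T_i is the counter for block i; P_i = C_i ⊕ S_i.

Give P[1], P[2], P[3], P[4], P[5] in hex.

P[1]: T = C6, S = E(K, T) = 86; 19 ⊕ 86 = 9F.
P[2]: T = C7, S = E(K, T) = 87; 68 ⊕ 87 = EF.
P[3]: T = C8, S = E(K, T) = 88; 9D ⊕ 88 = 15.
P[4]: T = C9, S = E(K, T) = 89; 6C ⊕ 89 = E5.
P[5]: T = CA, S = E(K, T) = 8A; D8 ⊕ 8A = 52.

P[1] = 9F, P[2] = EF, P[3] = 15, P[4] = E5, P[5] = 52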